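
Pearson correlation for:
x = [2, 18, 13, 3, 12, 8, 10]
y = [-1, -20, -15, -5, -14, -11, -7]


n=7, Σx=66, Σy=-73, Σxy=-898, Σx²=814, Σy²=1017
r = (7×(-898) - 66×(-73))/√((7×814 - 66²)(7×1017 - (-73)²))
= -1468/√(1342×1790) = -1468/√2402180 ≈ -1468/1549.8968 ≈ -0.9472

r ≈ -0.9472


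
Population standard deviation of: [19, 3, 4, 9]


Mean = 35/4
  (19-35/4)²=1681/16
  (3-35/4)²=529/16
  (4-35/4)²=361/16
  (9-35/4)²=1/16
Σ(x-μ)² = 643/4
σ² = (643/4)/4 = 643/16

σ = √(643/16) ≈ 6.3394


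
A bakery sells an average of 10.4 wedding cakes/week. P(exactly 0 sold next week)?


Poisson(λ=10.4): P(X=0) = e^(-λ)×λ^k/k!
= e^(-10.4) × 10.4^0 / 0!
≈ 3.043248301e-05 × 1 / 1 ≈ 0.000030

P(X=0) ≈ 0.000030 ≈ 0.00%


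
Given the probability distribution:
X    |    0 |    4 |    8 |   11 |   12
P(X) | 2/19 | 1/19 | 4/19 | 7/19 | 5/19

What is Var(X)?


E[X] = 173/19
E[X²] = 1839/19
Var(X) = E[X²] - (E[X])² = 1839/19 - 29929/361 = 5012/361

Var(X) = 5012/361 ≈ 13.8837


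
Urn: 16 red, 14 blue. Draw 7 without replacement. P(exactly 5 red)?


Hypergeometric: C(16,5)×C(14,2)/C(30,7)
= 4368×91/2035800 = 1274/6525

P(X=5) = 1274/6525 ≈ 19.52%


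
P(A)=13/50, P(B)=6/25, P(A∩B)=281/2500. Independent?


P(A)×P(B) = 39/625
P(A∩B) = 281/2500
Not equal → NOT independent

No, not independent


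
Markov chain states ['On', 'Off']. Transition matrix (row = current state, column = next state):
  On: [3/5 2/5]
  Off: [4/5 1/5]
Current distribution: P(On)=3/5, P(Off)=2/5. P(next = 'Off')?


P(next=Off) = Σᵢ P(now=i)×P(i→Off)
= 3/5×2/5 + 2/5×1/5
= 6/25 + 2/25 = 8/25

P = 8/25 ≈ 0.3200


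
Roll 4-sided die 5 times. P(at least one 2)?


P(no 2)^5 = (3/4)^5 = 243/1024
P(≥1) = 1 - 243/1024 = 781/1024

P = 781/1024 ≈ 76.27%


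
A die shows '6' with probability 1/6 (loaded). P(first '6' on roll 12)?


Geometric: P(X=12) = (1-p)^(k-1)×p = (5/6)^11×1/6 = 48828125/2176782336

P(X=12) = 48828125/2176782336 ≈ 2.24%


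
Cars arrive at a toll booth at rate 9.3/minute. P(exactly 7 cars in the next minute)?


Poisson(λ=9.3): P(X=7) = e^(-λ)×λ^k/k!
= e^(-9.3) × 9.3^7 / 7!
≈ 9.142423148e-05 × 6017008.70608 / 5040 ≈ 0.109147

P(X=7) ≈ 0.109147 ≈ 10.91%


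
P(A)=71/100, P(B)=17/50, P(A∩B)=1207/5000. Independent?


P(A)×P(B) = 1207/5000
P(A∩B) = 1207/5000
Equal ✓ → Independent

Yes, independent


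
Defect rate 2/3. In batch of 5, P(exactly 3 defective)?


Binomial: P(X=3) = C(5,3)×p^3×(1-p)^2
= 10 × 8/27 × 1/9 = 80/243

P(X=3) = 80/243 ≈ 32.92%


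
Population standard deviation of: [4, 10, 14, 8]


Mean = 36/4 = 9
  (4-9)²=25
  (10-9)²=1
  (14-9)²=25
  (8-9)²=1
Σ(x-μ)² = 52
σ² = 52/4 = 13

σ = √(13) ≈ 3.6056


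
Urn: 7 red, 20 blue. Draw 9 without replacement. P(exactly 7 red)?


Hypergeometric: C(7,7)×C(20,2)/C(27,9)
= 1×190/4686825 = 2/49335

P(X=7) = 2/49335 ≈ 0.00%


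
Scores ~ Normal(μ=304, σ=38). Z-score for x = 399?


z = (x - μ)/σ = (399 - 304)/38 = 2.5

z = 2.5


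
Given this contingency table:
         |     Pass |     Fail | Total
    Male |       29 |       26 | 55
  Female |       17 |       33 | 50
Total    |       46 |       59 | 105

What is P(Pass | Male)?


P(Pass | Male) = 29/(29+26) = 29/55

P(Pass|Male) = 29/55 ≈ 52.73%


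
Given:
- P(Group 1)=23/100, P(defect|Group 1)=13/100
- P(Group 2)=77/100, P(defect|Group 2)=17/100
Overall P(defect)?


P(B) = Σ P(B|Aᵢ)×P(Aᵢ)
  13/100×23/100 = 299/10000
  17/100×77/100 = 1309/10000
Sum = 201/1250

P(defect) = 201/1250 ≈ 16.08%


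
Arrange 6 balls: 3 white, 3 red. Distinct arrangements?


6!/(3!×3!) = 20

20


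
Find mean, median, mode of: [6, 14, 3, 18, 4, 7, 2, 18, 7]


Sorted: [2, 3, 4, 6, 7, 7, 14, 18, 18]
Mean = 79/9
Median = 7
Freq: {6: 1, 14: 1, 3: 1, 18: 2, 4: 1, 7: 2, 2: 1}
Mode: [7, 18]

Mean=79/9, Median=7, Mode=[7, 18]


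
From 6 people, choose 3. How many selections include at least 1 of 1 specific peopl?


Complement: C(6,3) - C(5,3) = 20 - 10 = 10

10


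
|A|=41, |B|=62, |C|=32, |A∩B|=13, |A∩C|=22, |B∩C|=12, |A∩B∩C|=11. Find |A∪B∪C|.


|A∪B∪C| = 41+62+32-13-22-12+11 = 99

|A∪B∪C| = 99


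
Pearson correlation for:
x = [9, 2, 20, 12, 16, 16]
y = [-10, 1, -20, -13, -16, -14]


n=6, Σx=75, Σy=-72, Σxy=-1124, Σx²=1141, Σy²=1122
r = (6×(-1124) - 75×(-72))/√((6×1141 - 75²)(6×1122 - (-72)²))
= -1344/√(1221×1548) = -1344/√1890108 ≈ -1344/1374.8120 ≈ -0.9776

r ≈ -0.9776


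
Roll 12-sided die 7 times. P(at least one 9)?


P(no 9)^7 = (11/12)^7 = 19487171/35831808
P(≥1) = 1 - 19487171/35831808 = 16344637/35831808

P = 16344637/35831808 ≈ 45.61%


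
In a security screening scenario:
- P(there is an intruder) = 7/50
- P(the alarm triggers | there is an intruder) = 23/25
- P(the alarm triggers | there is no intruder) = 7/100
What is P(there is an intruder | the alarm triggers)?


Using Bayes' theorem:
P(A|B) = P(B|A)·P(A) / P(B)

P(the alarm triggers) = 23/25 × 7/50 + 7/100 × 43/50
= 161/1250 + 301/5000 = 189/1000

P(there is an intruder|the alarm triggers) = (161/1250) / (189/1000) = 92/135

P(there is an intruder|the alarm triggers) = 92/135 ≈ 68.15%


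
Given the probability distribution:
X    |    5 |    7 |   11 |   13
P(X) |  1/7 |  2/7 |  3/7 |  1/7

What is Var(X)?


E[X] = 65/7
E[X²] = 655/7
Var(X) = E[X²] - (E[X])² = 655/7 - 4225/49 = 360/49

Var(X) = 360/49 ≈ 7.3469


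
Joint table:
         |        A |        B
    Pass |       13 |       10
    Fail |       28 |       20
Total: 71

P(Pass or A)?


P(Pass∨A) = P(Pass) + P(A) - P(Pass∧A)
= (23 + 41 - 13)/71 = 51/71

P = 51/71 ≈ 71.83%


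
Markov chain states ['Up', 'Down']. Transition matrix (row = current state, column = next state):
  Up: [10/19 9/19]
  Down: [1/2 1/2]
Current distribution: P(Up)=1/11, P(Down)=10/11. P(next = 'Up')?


P(next=Up) = Σᵢ P(now=i)×P(i→Up)
= 1/11×10/19 + 10/11×1/2
= 10/209 + 5/11 = 105/209

P = 105/209 ≈ 0.5024


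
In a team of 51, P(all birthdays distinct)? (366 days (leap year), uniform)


P(all different) = Π(366-i)/366 for i=0..50
= (366/366)×(365/366)×...×(316/366)
= 0.025839

P ≈ 0.0258 ≈ 2.58%


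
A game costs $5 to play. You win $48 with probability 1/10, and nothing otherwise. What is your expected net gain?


E[gain] = (48-5)×1/10 + (-5)×9/10
= 43/10 - 9/2 = -1/5

Expected net gain = $-1/5 ≈ $-0.20


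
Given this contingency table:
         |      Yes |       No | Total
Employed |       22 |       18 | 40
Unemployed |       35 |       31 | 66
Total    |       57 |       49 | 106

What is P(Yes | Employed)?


P(Yes | Employed) = 22/(22+18) = 22/40 = 11/20

P(Yes|Employed) = 11/20 ≈ 55.00%


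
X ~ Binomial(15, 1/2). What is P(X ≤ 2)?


P(X ≤ 2) = Σ P(X=i) for i=0..2
P(X=0) = 1/32768
P(X=1) = 15/32768
P(X=2) = 105/32768
Sum = 121/32768

P(X ≤ 2) = 121/32768 ≈ 0.37%


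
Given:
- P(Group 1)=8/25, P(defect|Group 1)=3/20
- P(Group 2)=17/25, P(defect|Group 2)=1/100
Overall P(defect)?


P(B) = Σ P(B|Aᵢ)×P(Aᵢ)
  3/20×8/25 = 6/125
  1/100×17/25 = 17/2500
Sum = 137/2500

P(defect) = 137/2500 ≈ 5.48%


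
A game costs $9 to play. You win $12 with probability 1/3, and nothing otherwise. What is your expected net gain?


E[gain] = (12-9)×1/3 + (-9)×2/3
= 1 - 6 = -5

Expected net gain = $-5 ≈ $-5.00


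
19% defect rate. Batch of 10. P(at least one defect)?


P(all good) = (81/100)^10 = 12157665459056928801/100000000000000000000
P(≥1 defect) = 87842334540943071199/100000000000000000000

P = 87842334540943071199/100000000000000000000 ≈ 87.84%


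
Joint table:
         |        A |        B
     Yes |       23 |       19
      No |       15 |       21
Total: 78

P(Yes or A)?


P(Yes∨A) = P(Yes) + P(A) - P(Yes∧A)
= (42 + 38 - 23)/78 = 57/78 = 19/26

P = 19/26 ≈ 73.08%


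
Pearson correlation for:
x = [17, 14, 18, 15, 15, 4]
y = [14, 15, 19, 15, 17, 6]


n=6, Σx=83, Σy=86, Σxy=1294, Σx²=1275, Σy²=1332
r = (6×1294 - 83×86)/√((6×1275 - 83²)(6×1332 - 86²))
= 626/√(761×596) = 626/√453556 ≈ 626/673.4657 ≈ 0.9295

r ≈ 0.9295


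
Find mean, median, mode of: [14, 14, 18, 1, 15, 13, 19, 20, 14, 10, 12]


Sorted: [1, 10, 12, 13, 14, 14, 14, 15, 18, 19, 20]
Mean = 150/11
Median = 14
Freq: {14: 3, 18: 1, 1: 1, 15: 1, 13: 1, 19: 1, 20: 1, 10: 1, 12: 1}
Mode: [14]

Mean=150/11, Median=14, Mode=14


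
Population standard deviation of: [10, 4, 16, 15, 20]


Mean = 65/5 = 13
  (10-13)²=9
  (4-13)²=81
  (16-13)²=9
  (15-13)²=4
  (20-13)²=49
Σ(x-μ)² = 152
σ² = 152/5

σ = √(152/5) ≈ 5.5136


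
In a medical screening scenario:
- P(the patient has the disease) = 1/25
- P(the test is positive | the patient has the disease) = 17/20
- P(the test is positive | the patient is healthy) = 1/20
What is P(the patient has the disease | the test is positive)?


Using Bayes' theorem:
P(A|B) = P(B|A)·P(A) / P(B)

P(the test is positive) = 17/20 × 1/25 + 1/20 × 24/25
= 17/500 + 6/125 = 41/500

P(the patient has the disease|the test is positive) = (17/500) / (41/500) = 17/41

P(the patient has the disease|the test is positive) = 17/41 ≈ 41.46%


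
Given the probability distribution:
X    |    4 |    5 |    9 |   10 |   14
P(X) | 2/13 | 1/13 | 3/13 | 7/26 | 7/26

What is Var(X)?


E[X] = 124/13
E[X²] = 1336/13
Var(X) = E[X²] - (E[X])² = 1336/13 - 15376/169 = 1992/169

Var(X) = 1992/169 ≈ 11.7870


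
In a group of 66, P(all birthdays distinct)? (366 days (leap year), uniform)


P(all different) = Π(366-i)/366 for i=0..65
= (366/366)×(365/366)×...×(301/366)
= 0.001939

P ≈ 0.0019 ≈ 0.19%


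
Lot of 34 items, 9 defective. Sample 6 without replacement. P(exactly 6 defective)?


Hypergeometric: C(9,6)×C(25,0)/C(34,6)
= 84×1/1344904 = 21/336226

P(X=6) = 21/336226 ≈ 0.01%


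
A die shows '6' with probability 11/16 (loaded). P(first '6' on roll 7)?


Geometric: P(X=7) = (1-p)^(k-1)×p = (5/16)^6×11/16 = 171875/268435456

P(X=7) = 171875/268435456 ≈ 0.06%


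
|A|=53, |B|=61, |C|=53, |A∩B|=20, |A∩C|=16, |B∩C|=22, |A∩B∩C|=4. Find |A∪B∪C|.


|A∪B∪C| = 53+61+53-20-16-22+4 = 113

|A∪B∪C| = 113


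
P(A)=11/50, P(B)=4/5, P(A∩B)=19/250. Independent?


P(A)×P(B) = 22/125
P(A∩B) = 19/250
Not equal → NOT independent

No, not independent


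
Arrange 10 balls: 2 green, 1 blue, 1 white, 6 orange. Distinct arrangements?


10!/(2!×1!×1!×6!) = 2520

2520


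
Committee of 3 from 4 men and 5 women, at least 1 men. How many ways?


Count by #men:
  1M,2W: C(4,1)×C(5,2)=40
  2M,1W: C(4,2)×C(5,1)=30
  3M,0W: C(4,3)×C(5,0)=4
Total = 74

74


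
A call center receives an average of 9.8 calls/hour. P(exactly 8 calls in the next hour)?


Poisson(λ=9.8): P(X=8) = e^(-λ)×λ^k/k!
= e^(-9.8) × 9.8^8 / 8!
≈ 5.545159943e-05 × 85076302.2582 / 40320 ≈ 0.117004

P(X=8) ≈ 0.117004 ≈ 11.70%


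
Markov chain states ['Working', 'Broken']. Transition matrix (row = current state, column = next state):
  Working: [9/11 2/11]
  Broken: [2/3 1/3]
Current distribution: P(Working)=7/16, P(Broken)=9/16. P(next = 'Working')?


P(next=Working) = Σᵢ P(now=i)×P(i→Working)
= 7/16×9/11 + 9/16×2/3
= 63/176 + 3/8 = 129/176

P = 129/176 ≈ 0.7330


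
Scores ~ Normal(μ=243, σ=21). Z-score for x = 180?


z = (x - μ)/σ = (180 - 243)/21 = -3.0

z = -3.0


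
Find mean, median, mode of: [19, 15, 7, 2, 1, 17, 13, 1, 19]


Sorted: [1, 1, 2, 7, 13, 15, 17, 19, 19]
Mean = 94/9
Median = 13
Freq: {19: 2, 15: 1, 7: 1, 2: 1, 1: 2, 17: 1, 13: 1}
Mode: [1, 19]

Mean=94/9, Median=13, Mode=[1, 19]


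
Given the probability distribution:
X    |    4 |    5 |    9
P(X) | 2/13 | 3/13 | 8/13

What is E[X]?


E[X] = Σ x·P(X=x)
= (4)×(2/13) + (5)×(3/13) + (9)×(8/13)
= 95/13

E[X] = 95/13


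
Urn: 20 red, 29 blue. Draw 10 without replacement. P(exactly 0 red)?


Hypergeometric: C(20,0)×C(29,10)/C(49,10)
= 1×20030010/8217822536 = 5655/2320108

P(X=0) = 5655/2320108 ≈ 0.24%


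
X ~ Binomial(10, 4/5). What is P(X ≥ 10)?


P(X ≥ 10) = Σ P(X=i) for i=10..10
P(X=10) = 1048576/9765625
Sum = 1048576/9765625

P(X ≥ 10) = 1048576/9765625 ≈ 10.74%


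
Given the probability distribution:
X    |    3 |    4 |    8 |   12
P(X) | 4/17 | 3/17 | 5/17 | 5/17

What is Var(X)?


E[X] = 124/17
E[X²] = 1124/17
Var(X) = E[X²] - (E[X])² = 1124/17 - 15376/289 = 3732/289

Var(X) = 3732/289 ≈ 12.9135


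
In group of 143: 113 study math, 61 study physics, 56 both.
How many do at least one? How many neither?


|A∪B| = 113+61-56 = 118
Neither = 143-118 = 25

At least one: 118; Neither: 25


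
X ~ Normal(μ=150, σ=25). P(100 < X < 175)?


z₁=(100-150)/25=-2.0, z₂=(175-150)/25=1.0
P = Φ(1.0) - Φ(-2.0) = 0.841345 - 0.022750 = 0.818595 ≈ 0.8186

P(100 < X < 175) ≈ 0.8186


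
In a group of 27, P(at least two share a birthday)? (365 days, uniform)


P(all different) = Π(365-i)/365 for i=0..26
= 0.373141
P(match) = 1 - 0.373141 = 0.626859

P ≈ 0.6269 ≈ 62.69%


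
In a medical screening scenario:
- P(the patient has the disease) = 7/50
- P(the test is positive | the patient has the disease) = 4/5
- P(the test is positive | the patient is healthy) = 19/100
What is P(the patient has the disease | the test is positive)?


Using Bayes' theorem:
P(A|B) = P(B|A)·P(A) / P(B)

P(the test is positive) = 4/5 × 7/50 + 19/100 × 43/50
= 14/125 + 817/5000 = 1377/5000

P(the patient has the disease|the test is positive) = (14/125) / (1377/5000) = 560/1377

P(the patient has the disease|the test is positive) = 560/1377 ≈ 40.67%


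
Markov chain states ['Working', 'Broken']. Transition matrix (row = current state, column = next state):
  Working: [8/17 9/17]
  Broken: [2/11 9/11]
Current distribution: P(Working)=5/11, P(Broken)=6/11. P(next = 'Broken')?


P(next=Broken) = Σᵢ P(now=i)×P(i→Broken)
= 5/11×9/17 + 6/11×9/11
= 45/187 + 54/121 = 1413/2057

P = 1413/2057 ≈ 0.6869


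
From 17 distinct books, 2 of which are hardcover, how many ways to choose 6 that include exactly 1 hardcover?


Choose 1 of the 2 hardcovers and 5 of the other 15 books:
C(2,1)×C(15,5) = 2×3003 = 6006

6006


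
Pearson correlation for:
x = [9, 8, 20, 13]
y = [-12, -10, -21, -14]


n=4, Σx=50, Σy=-57, Σxy=-790, Σx²=714, Σy²=881
r = (4×(-790) - 50×(-57))/√((4×714 - 50²)(4×881 - (-57)²))
= -310/√(356×275) = -310/√97900 ≈ -310/312.8898 ≈ -0.9908

r ≈ -0.9908


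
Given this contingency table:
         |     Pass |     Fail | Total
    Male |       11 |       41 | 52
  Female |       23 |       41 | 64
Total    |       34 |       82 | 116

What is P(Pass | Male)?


P(Pass | Male) = 11/(11+41) = 11/52

P(Pass|Male) = 11/52 ≈ 21.15%


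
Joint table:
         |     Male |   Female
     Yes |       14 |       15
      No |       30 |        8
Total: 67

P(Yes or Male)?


P(Yes∨Male) = P(Yes) + P(Male) - P(Yes∧Male)
= (29 + 44 - 14)/67 = 59/67

P = 59/67 ≈ 88.06%


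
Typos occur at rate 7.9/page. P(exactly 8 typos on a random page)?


Poisson(λ=7.9): P(X=8) = e^(-λ)×λ^k/k!
= e^(-7.9) × 7.9^8 / 8!
≈ 0.0003707435405 × 15171088.0991 / 40320 ≈ 0.139499

P(X=8) ≈ 0.139499 ≈ 13.95%


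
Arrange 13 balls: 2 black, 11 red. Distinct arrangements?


13!/(2!×11!) = 78

78


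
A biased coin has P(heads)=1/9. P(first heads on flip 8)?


Geometric: P(X=8) = (1-p)^(k-1)×p = (8/9)^7×1/9 = 2097152/43046721

P(X=8) = 2097152/43046721 ≈ 4.87%


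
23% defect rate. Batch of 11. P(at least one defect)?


P(all good) = (77/100)^11 = 564154396389137449973/10000000000000000000000
P(≥1 defect) = 9435845603610862550027/10000000000000000000000

P = 9435845603610862550027/10000000000000000000000 ≈ 94.36%


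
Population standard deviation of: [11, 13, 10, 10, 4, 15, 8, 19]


Mean = 90/8 = 45/4
  (11-45/4)²=1/16
  (13-45/4)²=49/16
  (10-45/4)²=25/16
  (10-45/4)²=25/16
  (4-45/4)²=841/16
  (15-45/4)²=225/16
  (8-45/4)²=169/16
  (19-45/4)²=961/16
Σ(x-μ)² = 287/2
σ² = (287/2)/8 = 287/16

σ = √(287/16) ≈ 4.2353


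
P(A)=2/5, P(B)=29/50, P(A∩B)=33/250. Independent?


P(A)×P(B) = 29/125
P(A∩B) = 33/250
Not equal → NOT independent

No, not independent


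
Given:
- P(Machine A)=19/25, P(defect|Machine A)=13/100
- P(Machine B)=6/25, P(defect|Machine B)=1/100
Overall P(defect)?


P(B) = Σ P(B|Aᵢ)×P(Aᵢ)
  13/100×19/25 = 247/2500
  1/100×6/25 = 3/1250
Sum = 253/2500

P(defect) = 253/2500 ≈ 10.12%


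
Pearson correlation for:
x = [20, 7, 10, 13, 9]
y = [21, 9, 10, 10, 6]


n=5, Σx=59, Σy=56, Σxy=767, Σx²=799, Σy²=758
r = (5×767 - 59×56)/√((5×799 - 59²)(5×758 - 56²))
= 531/√(514×654) = 531/√336156 ≈ 531/579.7896 ≈ 0.9158

r ≈ 0.9158


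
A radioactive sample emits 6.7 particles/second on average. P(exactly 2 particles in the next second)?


Poisson(λ=6.7): P(X=2) = e^(-λ)×λ^k/k!
= e^(-6.7) × 6.7^2 / 2!
≈ 0.001230911903 × 44.89 / 2 ≈ 0.027628

P(X=2) ≈ 0.027628 ≈ 2.76%


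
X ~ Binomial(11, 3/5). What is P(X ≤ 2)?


P(X ≤ 2) = Σ P(X=i) for i=0..2
P(X=0) = 2048/48828125
P(X=1) = 33792/48828125
P(X=2) = 50688/9765625
Sum = 57856/9765625

P(X ≤ 2) = 57856/9765625 ≈ 0.59%


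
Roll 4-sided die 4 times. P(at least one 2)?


P(no 2)^4 = (3/4)^4 = 81/256
P(≥1) = 1 - 81/256 = 175/256

P = 175/256 ≈ 68.36%


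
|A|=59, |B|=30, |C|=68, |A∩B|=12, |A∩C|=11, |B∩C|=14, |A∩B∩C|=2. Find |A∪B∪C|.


|A∪B∪C| = 59+30+68-12-11-14+2 = 122

|A∪B∪C| = 122


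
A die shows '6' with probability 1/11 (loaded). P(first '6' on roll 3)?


Geometric: P(X=3) = (1-p)^(k-1)×p = (10/11)^2×1/11 = 100/1331

P(X=3) = 100/1331 ≈ 7.51%


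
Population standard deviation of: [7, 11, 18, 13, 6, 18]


Mean = 73/6
  (7-73/6)²=961/36
  (11-73/6)²=49/36
  (18-73/6)²=1225/36
  (13-73/6)²=25/36
  (6-73/6)²=1369/36
  (18-73/6)²=1225/36
Σ(x-μ)² = 809/6
σ² = (809/6)/6 = 809/36

σ = √(809/36) ≈ 4.7405


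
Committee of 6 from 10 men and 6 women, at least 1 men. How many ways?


Count by #men:
  1M,5W: C(10,1)×C(6,5)=60
  2M,4W: C(10,2)×C(6,4)=675
  3M,3W: C(10,3)×C(6,3)=2400
  4M,2W: C(10,4)×C(6,2)=3150
  5M,1W: C(10,5)×C(6,1)=1512
  6M,0W: C(10,6)×C(6,0)=210
Total = 8007

8007


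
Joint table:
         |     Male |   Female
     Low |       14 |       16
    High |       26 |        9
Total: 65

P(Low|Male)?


P(Low|Male) = 14/(14+26) = 14/40 = 7/20

P = 7/20 ≈ 35.00%


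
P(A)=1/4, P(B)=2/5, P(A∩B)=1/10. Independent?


P(A)×P(B) = 1/10
P(A∩B) = 1/10
Equal ✓ → Independent

Yes, independent


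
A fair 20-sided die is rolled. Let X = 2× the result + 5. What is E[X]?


E[die] = (1+20)/2 = 21/2
E[X] = 2×21/2 + 5 = 26

E[X] = 26


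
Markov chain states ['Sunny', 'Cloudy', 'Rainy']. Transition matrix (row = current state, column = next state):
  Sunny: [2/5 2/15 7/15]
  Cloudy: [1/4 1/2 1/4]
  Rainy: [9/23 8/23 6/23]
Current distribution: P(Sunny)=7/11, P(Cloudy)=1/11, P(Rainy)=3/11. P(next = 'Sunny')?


P(next=Sunny) = Σᵢ P(now=i)×P(i→Sunny)
= 7/11×2/5 + 1/11×1/4 + 3/11×9/23
= 14/55 + 1/44 + 27/253 = 1943/5060

P = 1943/5060 ≈ 0.3840


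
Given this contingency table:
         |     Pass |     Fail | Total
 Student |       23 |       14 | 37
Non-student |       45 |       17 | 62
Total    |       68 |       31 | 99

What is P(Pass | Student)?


P(Pass | Student) = 23/(23+14) = 23/37

P(Pass|Student) = 23/37 ≈ 62.16%


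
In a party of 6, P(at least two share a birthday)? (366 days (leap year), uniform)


P(all different) = Π(366-i)/366 for i=0..5
= 0.959646
P(match) = 1 - 0.959646 = 0.040354

P ≈ 0.0404 ≈ 4.04%


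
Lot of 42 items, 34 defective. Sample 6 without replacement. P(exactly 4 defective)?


Hypergeometric: C(34,4)×C(8,2)/C(42,6)
= 46376×28/5245786 = 92752/374699

P(X=4) = 92752/374699 ≈ 24.75%


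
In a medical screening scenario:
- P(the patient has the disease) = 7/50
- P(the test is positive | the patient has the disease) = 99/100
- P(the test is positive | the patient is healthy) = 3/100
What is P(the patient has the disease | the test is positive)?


Using Bayes' theorem:
P(A|B) = P(B|A)·P(A) / P(B)

P(the test is positive) = 99/100 × 7/50 + 3/100 × 43/50
= 693/5000 + 129/5000 = 411/2500

P(the patient has the disease|the test is positive) = (693/5000) / (411/2500) = 231/274

P(the patient has the disease|the test is positive) = 231/274 ≈ 84.31%


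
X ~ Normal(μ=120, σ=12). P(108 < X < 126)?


z₁=(108-120)/12=-1.0, z₂=(126-120)/12=0.5
P = Φ(0.5) - Φ(-1.0) = 0.691462 - 0.158655 = 0.532807 ≈ 0.5328

P(108 < X < 126) ≈ 0.5328


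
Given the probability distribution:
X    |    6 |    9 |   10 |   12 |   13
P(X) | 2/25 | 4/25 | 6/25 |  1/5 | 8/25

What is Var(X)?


E[X] = 272/25
E[X²] = 3068/25
Var(X) = E[X²] - (E[X])² = 3068/25 - 73984/625 = 2716/625

Var(X) = 2716/625 ≈ 4.3456


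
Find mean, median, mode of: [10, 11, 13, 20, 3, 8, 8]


Sorted: [3, 8, 8, 10, 11, 13, 20]
Mean = 73/7
Median = 10
Freq: {10: 1, 11: 1, 13: 1, 20: 1, 3: 1, 8: 2}
Mode: [8]

Mean=73/7, Median=10, Mode=8


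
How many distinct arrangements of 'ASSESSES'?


Letters: 8, freq: {'A': 1, 'S': 5, 'E': 2}
8!/(1!×5!×2!) = 40320/240 = 168

168


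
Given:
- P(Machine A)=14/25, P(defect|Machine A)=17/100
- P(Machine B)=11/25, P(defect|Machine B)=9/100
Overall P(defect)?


P(B) = Σ P(B|Aᵢ)×P(Aᵢ)
  17/100×14/25 = 119/1250
  9/100×11/25 = 99/2500
Sum = 337/2500

P(defect) = 337/2500 ≈ 13.48%


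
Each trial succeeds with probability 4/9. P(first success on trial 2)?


Geometric: P(X=2) = (1-p)^(k-1)×p = (5/9)^1×4/9 = 20/81

P(X=2) = 20/81 ≈ 24.69%


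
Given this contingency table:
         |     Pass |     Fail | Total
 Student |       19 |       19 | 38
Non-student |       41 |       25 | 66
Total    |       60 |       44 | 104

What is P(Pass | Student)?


P(Pass | Student) = 19/(19+19) = 19/38 = 1/2

P(Pass|Student) = 1/2 ≈ 50.00%


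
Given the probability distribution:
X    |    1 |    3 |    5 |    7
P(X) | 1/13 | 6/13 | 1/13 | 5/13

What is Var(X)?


E[X] = 59/13
E[X²] = 25
Var(X) = E[X²] - (E[X])² = 25 - 3481/169 = 744/169

Var(X) = 744/169 ≈ 4.4024


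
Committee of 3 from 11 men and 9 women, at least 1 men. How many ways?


Count by #men:
  1M,2W: C(11,1)×C(9,2)=396
  2M,1W: C(11,2)×C(9,1)=495
  3M,0W: C(11,3)×C(9,0)=165
Total = 1056

1056


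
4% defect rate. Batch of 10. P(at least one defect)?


P(all good) = (24/25)^10 = 63403380965376/95367431640625
P(≥1 defect) = 31964050675249/95367431640625

P = 31964050675249/95367431640625 ≈ 33.52%


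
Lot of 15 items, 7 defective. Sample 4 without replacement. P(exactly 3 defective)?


Hypergeometric: C(7,3)×C(8,1)/C(15,4)
= 35×8/1365 = 8/39

P(X=3) = 8/39 ≈ 20.51%


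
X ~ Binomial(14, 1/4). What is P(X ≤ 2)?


P(X ≤ 2) = Σ P(X=i) for i=0..2
P(X=0) = 4782969/268435456
P(X=1) = 11160261/134217728
P(X=2) = 48361131/268435456
Sum = 37732311/134217728

P(X ≤ 2) = 37732311/134217728 ≈ 28.11%


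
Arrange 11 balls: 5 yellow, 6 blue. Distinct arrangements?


11!/(5!×6!) = 462

462


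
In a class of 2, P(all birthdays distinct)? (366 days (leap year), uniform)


P(all different) = Π(366-i)/366 for i=0..1
= (366/366)×(365/366)×...×(365/366)
= 0.997268

P ≈ 0.9973 ≈ 99.73%


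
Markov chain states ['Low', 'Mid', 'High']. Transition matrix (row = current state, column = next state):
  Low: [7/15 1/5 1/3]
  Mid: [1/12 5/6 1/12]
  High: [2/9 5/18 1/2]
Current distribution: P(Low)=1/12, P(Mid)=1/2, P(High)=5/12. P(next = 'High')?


P(next=High) = Σᵢ P(now=i)×P(i→High)
= 1/12×1/3 + 1/2×1/12 + 5/12×1/2
= 1/36 + 1/24 + 5/24 = 5/18

P = 5/18 ≈ 0.2778


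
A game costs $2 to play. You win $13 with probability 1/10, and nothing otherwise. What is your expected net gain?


E[gain] = (13-2)×1/10 + (-2)×9/10
= 11/10 - 9/5 = -7/10

Expected net gain = $-7/10 ≈ $-0.70


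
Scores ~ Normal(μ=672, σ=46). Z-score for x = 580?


z = (x - μ)/σ = (580 - 672)/46 = -2.0

z = -2.0


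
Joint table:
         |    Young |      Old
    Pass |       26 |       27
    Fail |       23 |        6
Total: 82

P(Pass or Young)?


P(Pass∨Young) = P(Pass) + P(Young) - P(Pass∧Young)
= (53 + 49 - 26)/82 = 76/82 = 38/41

P = 38/41 ≈ 92.68%


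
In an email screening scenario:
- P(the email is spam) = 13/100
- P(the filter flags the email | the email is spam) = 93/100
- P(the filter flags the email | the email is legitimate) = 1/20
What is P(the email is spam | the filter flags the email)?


Using Bayes' theorem:
P(A|B) = P(B|A)·P(A) / P(B)

P(the filter flags the email) = 93/100 × 13/100 + 1/20 × 87/100
= 1209/10000 + 87/2000 = 411/2500

P(the email is spam|the filter flags the email) = (1209/10000) / (411/2500) = 403/548

P(the email is spam|the filter flags the email) = 403/548 ≈ 73.54%


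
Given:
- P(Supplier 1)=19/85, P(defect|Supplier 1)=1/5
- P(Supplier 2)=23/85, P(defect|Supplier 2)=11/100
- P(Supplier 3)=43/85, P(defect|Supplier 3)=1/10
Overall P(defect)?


P(B) = Σ P(B|Aᵢ)×P(Aᵢ)
  1/5×19/85 = 19/425
  11/100×23/85 = 253/8500
  1/10×43/85 = 43/850
Sum = 1063/8500

P(defect) = 1063/8500 ≈ 12.51%


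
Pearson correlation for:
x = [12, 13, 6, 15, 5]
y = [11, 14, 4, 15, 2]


n=5, Σx=51, Σy=46, Σxy=573, Σx²=599, Σy²=562
r = (5×573 - 51×46)/√((5×599 - 51²)(5×562 - 46²))
= 519/√(394×694) = 519/√273436 ≈ 519/522.9111 ≈ 0.9925

r ≈ 0.9925


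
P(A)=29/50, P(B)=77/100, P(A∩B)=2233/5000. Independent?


P(A)×P(B) = 2233/5000
P(A∩B) = 2233/5000
Equal ✓ → Independent

Yes, independent


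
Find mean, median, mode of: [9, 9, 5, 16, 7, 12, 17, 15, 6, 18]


Sorted: [5, 6, 7, 9, 9, 12, 15, 16, 17, 18]
Mean = 114/10 = 57/5
Median = 21/2
Freq: {9: 2, 5: 1, 16: 1, 7: 1, 12: 1, 17: 1, 15: 1, 6: 1, 18: 1}
Mode: [9]

Mean=57/5, Median=21/2, Mode=9


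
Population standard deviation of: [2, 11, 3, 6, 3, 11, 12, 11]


Mean = 59/8
  (2-59/8)²=1849/64
  (11-59/8)²=841/64
  (3-59/8)²=1225/64
  (6-59/8)²=121/64
  (3-59/8)²=1225/64
  (11-59/8)²=841/64
  (12-59/8)²=1369/64
  (11-59/8)²=841/64
Σ(x-μ)² = 1039/8
σ² = (1039/8)/8 = 1039/64

σ = √(1039/64) ≈ 4.0292


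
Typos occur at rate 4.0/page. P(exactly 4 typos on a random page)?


Poisson(λ=4.0): P(X=4) = e^(-λ)×λ^k/k!
= e^(-4.0) × 4.0^4 / 4!
≈ 0.01831563889 × 256 / 24 ≈ 0.195367

P(X=4) ≈ 0.195367 ≈ 19.54%


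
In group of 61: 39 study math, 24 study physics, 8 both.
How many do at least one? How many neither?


|A∪B| = 39+24-8 = 55
Neither = 61-55 = 6

At least one: 55; Neither: 6


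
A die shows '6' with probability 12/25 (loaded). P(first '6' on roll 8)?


Geometric: P(X=8) = (1-p)^(k-1)×p = (13/25)^7×12/25 = 752982204/152587890625

P(X=8) = 752982204/152587890625 ≈ 0.49%


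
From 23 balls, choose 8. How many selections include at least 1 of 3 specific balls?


Complement: C(23,8) - C(20,8) = 490314 - 125970 = 364344

364344


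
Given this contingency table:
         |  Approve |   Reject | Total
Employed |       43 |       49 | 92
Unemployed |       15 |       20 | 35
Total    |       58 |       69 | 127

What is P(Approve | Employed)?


P(Approve | Employed) = 43/(43+49) = 43/92

P(Approve|Employed) = 43/92 ≈ 46.74%


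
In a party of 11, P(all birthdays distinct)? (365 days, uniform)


P(all different) = Π(365-i)/365 for i=0..10
= (365/365)×(364/365)×...×(355/365)
= 0.858859

P ≈ 0.8589 ≈ 85.89%


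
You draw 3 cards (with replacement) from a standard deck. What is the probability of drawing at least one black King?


P(not a black King) = 50/52 = 25/26
P(none in 3 draws) = (25/26)^3 = 15625/17576
P(≥1 black King) = 1 - 15625/17576 = 1951/17576

P = 1951/17576 ≈ 11.10%


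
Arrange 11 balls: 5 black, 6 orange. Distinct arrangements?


11!/(5!×6!) = 462

462


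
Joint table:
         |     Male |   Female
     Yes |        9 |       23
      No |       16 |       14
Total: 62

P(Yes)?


P(Yes) = (9+23)/62 = 32/62 = 16/31

P(Yes) = 16/31 ≈ 51.61%


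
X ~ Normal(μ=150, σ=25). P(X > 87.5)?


z = (87.5-150)/25 = -2.5
P(X > 87.5) = 1 - P(Z ≤ -2.5) = 1 - 0.0062 = 0.9938

P(X > 87.5) ≈ 0.9938


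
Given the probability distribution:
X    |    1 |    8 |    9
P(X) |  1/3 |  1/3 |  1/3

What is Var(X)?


E[X] = 6
E[X²] = 146/3
Var(X) = E[X²] - (E[X])² = 146/3 - 36 = 38/3

Var(X) = 38/3 ≈ 12.6667


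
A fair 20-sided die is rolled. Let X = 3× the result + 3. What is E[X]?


E[die] = (1+20)/2 = 21/2
E[X] = 3×21/2 + 3 = 69/2

E[X] = 69/2


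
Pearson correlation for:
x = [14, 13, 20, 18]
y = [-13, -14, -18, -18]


n=4, Σx=65, Σy=-63, Σxy=-1048, Σx²=1089, Σy²=1013
r = (4×(-1048) - 65×(-63))/√((4×1089 - 65²)(4×1013 - (-63)²))
= -97/√(131×83) = -97/√10873 ≈ -97/104.2737 ≈ -0.9302

r ≈ -0.9302


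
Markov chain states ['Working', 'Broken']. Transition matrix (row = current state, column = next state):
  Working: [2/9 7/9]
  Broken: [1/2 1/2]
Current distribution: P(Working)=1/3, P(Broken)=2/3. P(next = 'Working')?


P(next=Working) = Σᵢ P(now=i)×P(i→Working)
= 1/3×2/9 + 2/3×1/2
= 2/27 + 1/3 = 11/27

P = 11/27 ≈ 0.4074


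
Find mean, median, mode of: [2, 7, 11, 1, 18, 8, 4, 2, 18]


Sorted: [1, 2, 2, 4, 7, 8, 11, 18, 18]
Mean = 71/9
Median = 7
Freq: {2: 2, 7: 1, 11: 1, 1: 1, 18: 2, 8: 1, 4: 1}
Mode: [2, 18]

Mean=71/9, Median=7, Mode=[2, 18]


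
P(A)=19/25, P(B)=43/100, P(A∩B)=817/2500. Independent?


P(A)×P(B) = 817/2500
P(A∩B) = 817/2500
Equal ✓ → Independent

Yes, independent


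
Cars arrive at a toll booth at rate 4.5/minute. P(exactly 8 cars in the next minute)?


Poisson(λ=4.5): P(X=8) = e^(-λ)×λ^k/k!
= e^(-4.5) × 4.5^8 / 8!
≈ 0.01110899654 × 168151.253906 / 40320 ≈ 0.046329

P(X=8) ≈ 0.046329 ≈ 4.63%


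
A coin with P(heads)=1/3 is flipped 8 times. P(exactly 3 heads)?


Binomial: P(X=3) = C(8,3)×p^3×(1-p)^5
= 56 × 1/27 × 32/243 = 1792/6561

P(X=3) = 1792/6561 ≈ 27.31%


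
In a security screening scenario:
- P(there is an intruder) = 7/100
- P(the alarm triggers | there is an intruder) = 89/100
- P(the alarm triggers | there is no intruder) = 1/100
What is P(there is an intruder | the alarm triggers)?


Using Bayes' theorem:
P(A|B) = P(B|A)·P(A) / P(B)

P(the alarm triggers) = 89/100 × 7/100 + 1/100 × 93/100
= 623/10000 + 93/10000 = 179/2500

P(there is an intruder|the alarm triggers) = (623/10000) / (179/2500) = 623/716

P(there is an intruder|the alarm triggers) = 623/716 ≈ 87.01%


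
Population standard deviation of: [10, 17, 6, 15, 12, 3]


Mean = 63/6 = 21/2
  (10-21/2)²=1/4
  (17-21/2)²=169/4
  (6-21/2)²=81/4
  (15-21/2)²=81/4
  (12-21/2)²=9/4
  (3-21/2)²=225/4
Σ(x-μ)² = 283/2
σ² = (283/2)/6 = 283/12

σ = √(283/12) ≈ 4.8563


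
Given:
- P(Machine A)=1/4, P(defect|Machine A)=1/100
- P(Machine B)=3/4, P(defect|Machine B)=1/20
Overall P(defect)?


P(B) = Σ P(B|Aᵢ)×P(Aᵢ)
  1/100×1/4 = 1/400
  1/20×3/4 = 3/80
Sum = 1/25

P(defect) = 1/25 ≈ 4.00%


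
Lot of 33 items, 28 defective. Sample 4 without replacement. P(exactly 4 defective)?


Hypergeometric: C(28,4)×C(5,0)/C(33,4)
= 20475×1/40920 = 1365/2728

P(X=4) = 1365/2728 ≈ 50.04%


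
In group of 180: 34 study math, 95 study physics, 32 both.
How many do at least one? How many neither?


|A∪B| = 34+95-32 = 97
Neither = 180-97 = 83

At least one: 97; Neither: 83


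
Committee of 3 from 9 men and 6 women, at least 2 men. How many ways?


Count by #men:
  2M,1W: C(9,2)×C(6,1)=216
  3M,0W: C(9,3)×C(6,0)=84
Total = 300

300


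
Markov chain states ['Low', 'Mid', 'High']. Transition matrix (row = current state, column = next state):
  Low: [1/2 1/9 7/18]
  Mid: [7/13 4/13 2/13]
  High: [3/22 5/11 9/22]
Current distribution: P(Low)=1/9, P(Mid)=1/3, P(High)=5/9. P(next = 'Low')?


P(next=Low) = Σᵢ P(now=i)×P(i→Low)
= 1/9×1/2 + 1/3×7/13 + 5/9×3/22
= 1/18 + 7/39 + 5/66 = 400/1287

P = 400/1287 ≈ 0.3108


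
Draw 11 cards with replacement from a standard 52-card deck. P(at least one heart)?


P(not a heart) = 39/52 = 3/4
P(none in 11 draws) = (3/4)^11 = 177147/4194304
P(≥1 heart) = 1 - 177147/4194304 = 4017157/4194304

P = 4017157/4194304 ≈ 95.78%


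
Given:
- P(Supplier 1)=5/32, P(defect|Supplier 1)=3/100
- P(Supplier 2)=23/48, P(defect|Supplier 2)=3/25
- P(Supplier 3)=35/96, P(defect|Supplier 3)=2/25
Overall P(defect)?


P(B) = Σ P(B|Aᵢ)×P(Aᵢ)
  3/100×5/32 = 3/640
  3/25×23/48 = 23/400
  2/25×35/96 = 7/240
Sum = 877/9600

P(defect) = 877/9600 ≈ 9.14%


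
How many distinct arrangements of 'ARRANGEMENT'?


Letters: 11, freq: {'A': 2, 'R': 2, 'N': 2, 'G': 1, 'E': 2, 'M': 1, 'T': 1}
11!/(2!×2!×2!×1!×2!×1!×1!) = 39916800/16 = 2494800

2494800


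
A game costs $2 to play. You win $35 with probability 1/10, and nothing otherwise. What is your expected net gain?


E[gain] = (35-2)×1/10 + (-2)×9/10
= 33/10 - 9/5 = 3/2

Expected net gain = $3/2 ≈ $1.50


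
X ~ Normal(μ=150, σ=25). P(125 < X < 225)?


z₁=(125-150)/25=-1.0, z₂=(225-150)/25=3.0
P = Φ(3.0) - Φ(-1.0) = 0.998650 - 0.158655 = 0.839995 ≈ 0.8400

P(125 < X < 225) ≈ 0.8400


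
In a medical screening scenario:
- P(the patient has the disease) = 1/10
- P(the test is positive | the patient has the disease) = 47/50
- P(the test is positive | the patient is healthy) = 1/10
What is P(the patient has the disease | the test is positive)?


Using Bayes' theorem:
P(A|B) = P(B|A)·P(A) / P(B)

P(the test is positive) = 47/50 × 1/10 + 1/10 × 9/10
= 47/500 + 9/100 = 23/125

P(the patient has the disease|the test is positive) = (47/500) / (23/125) = 47/92

P(the patient has the disease|the test is positive) = 47/92 ≈ 51.09%


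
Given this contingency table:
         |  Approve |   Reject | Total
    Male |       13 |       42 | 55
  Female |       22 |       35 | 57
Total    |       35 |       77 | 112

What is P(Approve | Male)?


P(Approve | Male) = 13/(13+42) = 13/55

P(Approve|Male) = 13/55 ≈ 23.64%


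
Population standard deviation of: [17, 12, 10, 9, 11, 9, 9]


Mean = 77/7 = 11
  (17-11)²=36
  (12-11)²=1
  (10-11)²=1
  (9-11)²=4
  (11-11)²=0
  (9-11)²=4
  (9-11)²=4
Σ(x-μ)² = 50
σ² = 50/7

σ = √(50/7) ≈ 2.6726


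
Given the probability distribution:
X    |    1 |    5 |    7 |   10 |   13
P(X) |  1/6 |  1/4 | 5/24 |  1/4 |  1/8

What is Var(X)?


E[X] = 7
E[X²] = 251/4
Var(X) = E[X²] - (E[X])² = 251/4 - 49 = 55/4

Var(X) = 55/4 ≈ 13.7500


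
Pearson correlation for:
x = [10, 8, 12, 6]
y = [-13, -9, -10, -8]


n=4, Σx=36, Σy=-40, Σxy=-370, Σx²=344, Σy²=414
r = (4×(-370) - 36×(-40))/√((4×344 - 36²)(4×414 - (-40)²))
= -40/√(80×56) = -40/√4480 ≈ -40/66.9328 ≈ -0.5976

r ≈ -0.5976


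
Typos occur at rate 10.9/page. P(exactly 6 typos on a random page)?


Poisson(λ=10.9): P(X=6) = e^(-λ)×λ^k/k!
= e^(-10.9) × 10.9^6 / 6!
≈ 1.8458234e-05 × 1677100.11084 / 720 ≈ 0.042995

P(X=6) ≈ 0.042995 ≈ 4.30%


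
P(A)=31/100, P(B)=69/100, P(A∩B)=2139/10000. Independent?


P(A)×P(B) = 2139/10000
P(A∩B) = 2139/10000
Equal ✓ → Independent

Yes, independent


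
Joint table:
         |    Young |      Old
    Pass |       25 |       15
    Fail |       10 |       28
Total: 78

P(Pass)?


P(Pass) = (25+15)/78 = 40/78 = 20/39

P(Pass) = 20/39 ≈ 51.28%


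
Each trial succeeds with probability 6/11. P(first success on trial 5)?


Geometric: P(X=5) = (1-p)^(k-1)×p = (5/11)^4×6/11 = 3750/161051

P(X=5) = 3750/161051 ≈ 2.33%


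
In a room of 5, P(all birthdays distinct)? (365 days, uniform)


P(all different) = Π(365-i)/365 for i=0..4
= (365/365)×(364/365)×...×(361/365)
= 0.972864

P ≈ 0.9729 ≈ 97.29%


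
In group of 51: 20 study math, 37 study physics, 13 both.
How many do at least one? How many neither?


|A∪B| = 20+37-13 = 44
Neither = 51-44 = 7

At least one: 44; Neither: 7


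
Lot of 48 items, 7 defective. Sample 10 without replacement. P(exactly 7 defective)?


Hypergeometric: C(7,7)×C(41,3)/C(48,10)
= 1×10660/6540715896 = 5/3067878

P(X=7) = 5/3067878 ≈ 0.00%


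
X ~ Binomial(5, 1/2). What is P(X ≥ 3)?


P(X ≥ 3) = Σ P(X=i) for i=3..5
P(X=3) = 5/16
P(X=4) = 5/32
P(X=5) = 1/32
Sum = 1/2

P(X ≥ 3) = 1/2 ≈ 50.00%


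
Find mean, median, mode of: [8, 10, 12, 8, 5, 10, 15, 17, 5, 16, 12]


Sorted: [5, 5, 8, 8, 10, 10, 12, 12, 15, 16, 17]
Mean = 118/11
Median = 10
Freq: {8: 2, 10: 2, 12: 2, 5: 2, 15: 1, 17: 1, 16: 1}
Mode: [5, 8, 10, 12]

Mean=118/11, Median=10, Mode=[5, 8, 10, 12]


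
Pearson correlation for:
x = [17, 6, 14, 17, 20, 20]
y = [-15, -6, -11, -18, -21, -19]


n=6, Σx=94, Σy=-90, Σxy=-1551, Σx²=1610, Σy²=1508
r = (6×(-1551) - 94×(-90))/√((6×1610 - 94²)(6×1508 - (-90)²))
= -846/√(824×948) = -846/√781152 ≈ -846/883.8280 ≈ -0.9572

r ≈ -0.9572


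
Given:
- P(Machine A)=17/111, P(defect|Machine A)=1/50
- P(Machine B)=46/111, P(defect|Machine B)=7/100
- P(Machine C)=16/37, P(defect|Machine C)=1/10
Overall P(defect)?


P(B) = Σ P(B|Aᵢ)×P(Aᵢ)
  1/50×17/111 = 17/5550
  7/100×46/111 = 161/5550
  1/10×16/37 = 8/185
Sum = 209/2775

P(defect) = 209/2775 ≈ 7.53%


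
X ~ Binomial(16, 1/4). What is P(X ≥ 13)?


P(X ≥ 13) = Σ P(X=i) for i=13..16
P(X=13) = 945/268435456
P(X=14) = 135/536870912
P(X=15) = 3/268435456
P(X=16) = 1/4294967296
Sum = 16249/4294967296

P(X ≥ 13) = 16249/4294967296 ≈ 0.00%


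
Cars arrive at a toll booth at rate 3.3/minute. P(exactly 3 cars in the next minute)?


Poisson(λ=3.3): P(X=3) = e^(-λ)×λ^k/k!
= e^(-3.3) × 3.3^3 / 3!
≈ 0.0368831674 × 35.937 / 6 ≈ 0.220912

P(X=3) ≈ 0.220912 ≈ 22.09%


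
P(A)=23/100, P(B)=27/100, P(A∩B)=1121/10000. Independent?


P(A)×P(B) = 621/10000
P(A∩B) = 1121/10000
Not equal → NOT independent

No, not independent


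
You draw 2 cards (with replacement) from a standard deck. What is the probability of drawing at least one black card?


P(not a black card) = 26/52 = 1/2
P(none in 2 draws) = (1/2)^2 = 1/4
P(≥1 black card) = 1 - 1/4 = 3/4

P = 3/4 ≈ 75.00%


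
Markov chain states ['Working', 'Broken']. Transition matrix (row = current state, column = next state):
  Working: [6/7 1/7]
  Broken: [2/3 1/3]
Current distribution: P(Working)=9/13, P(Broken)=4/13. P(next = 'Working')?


P(next=Working) = Σᵢ P(now=i)×P(i→Working)
= 9/13×6/7 + 4/13×2/3
= 54/91 + 8/39 = 218/273

P = 218/273 ≈ 0.7985


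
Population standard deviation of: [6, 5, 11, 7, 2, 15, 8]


Mean = 54/7
  (6-54/7)²=144/49
  (5-54/7)²=361/49
  (11-54/7)²=529/49
  (7-54/7)²=25/49
  (2-54/7)²=1600/49
  (15-54/7)²=2601/49
  (8-54/7)²=4/49
Σ(x-μ)² = 752/7
σ² = (752/7)/7 = 752/49

σ = √(752/49) ≈ 3.9175


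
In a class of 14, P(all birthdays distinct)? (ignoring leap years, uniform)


P(all different) = Π(365-i)/365 for i=0..13
= (365/365)×(364/365)×...×(352/365)
= 0.776897

P ≈ 0.7769 ≈ 77.69%


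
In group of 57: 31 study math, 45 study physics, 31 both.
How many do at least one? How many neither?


|A∪B| = 31+45-31 = 45
Neither = 57-45 = 12

At least one: 45; Neither: 12
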